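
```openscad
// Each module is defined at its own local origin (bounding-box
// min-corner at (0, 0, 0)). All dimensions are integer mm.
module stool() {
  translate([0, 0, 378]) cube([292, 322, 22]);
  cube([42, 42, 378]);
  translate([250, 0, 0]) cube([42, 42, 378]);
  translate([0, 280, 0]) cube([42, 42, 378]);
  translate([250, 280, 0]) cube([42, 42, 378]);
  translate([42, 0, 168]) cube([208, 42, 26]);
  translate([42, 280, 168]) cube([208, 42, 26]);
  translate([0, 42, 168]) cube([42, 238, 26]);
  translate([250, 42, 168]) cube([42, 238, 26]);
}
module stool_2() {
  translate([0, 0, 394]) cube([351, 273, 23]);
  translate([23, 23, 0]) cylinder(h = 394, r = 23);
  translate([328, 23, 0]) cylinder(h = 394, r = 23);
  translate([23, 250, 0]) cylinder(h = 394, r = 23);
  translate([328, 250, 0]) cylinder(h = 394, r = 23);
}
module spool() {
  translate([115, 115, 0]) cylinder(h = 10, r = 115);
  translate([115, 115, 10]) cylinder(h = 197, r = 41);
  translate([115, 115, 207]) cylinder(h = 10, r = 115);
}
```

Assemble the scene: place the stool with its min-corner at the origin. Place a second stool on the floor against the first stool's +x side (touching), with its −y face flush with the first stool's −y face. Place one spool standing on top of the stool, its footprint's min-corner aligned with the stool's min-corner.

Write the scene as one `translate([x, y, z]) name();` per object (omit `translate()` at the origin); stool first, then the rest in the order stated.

stool();
translate([292, 0, 0]) stool_2();
translate([0, 0, 400]) spool();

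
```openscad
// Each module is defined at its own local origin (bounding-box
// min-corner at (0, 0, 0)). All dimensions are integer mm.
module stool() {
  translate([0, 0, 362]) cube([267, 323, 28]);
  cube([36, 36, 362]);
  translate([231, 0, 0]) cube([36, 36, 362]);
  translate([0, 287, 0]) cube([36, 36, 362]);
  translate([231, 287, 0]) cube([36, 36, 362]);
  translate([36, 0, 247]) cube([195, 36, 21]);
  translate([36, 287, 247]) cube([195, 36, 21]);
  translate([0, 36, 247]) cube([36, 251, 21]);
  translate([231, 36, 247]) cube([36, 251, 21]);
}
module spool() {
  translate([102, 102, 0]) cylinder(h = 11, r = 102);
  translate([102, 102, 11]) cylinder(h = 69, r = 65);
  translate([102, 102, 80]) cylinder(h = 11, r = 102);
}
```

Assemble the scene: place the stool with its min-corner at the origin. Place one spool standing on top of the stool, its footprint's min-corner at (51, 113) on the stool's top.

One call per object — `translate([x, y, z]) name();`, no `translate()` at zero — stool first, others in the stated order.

stool();
translate([51, 113, 390]) spool();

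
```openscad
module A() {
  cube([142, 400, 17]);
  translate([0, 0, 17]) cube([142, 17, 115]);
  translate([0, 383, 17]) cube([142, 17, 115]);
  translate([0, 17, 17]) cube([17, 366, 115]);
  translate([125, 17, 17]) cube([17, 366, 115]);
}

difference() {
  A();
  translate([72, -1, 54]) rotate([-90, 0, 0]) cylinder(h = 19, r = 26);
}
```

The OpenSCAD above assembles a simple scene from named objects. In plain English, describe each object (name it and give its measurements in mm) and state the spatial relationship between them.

A is an open storage box with external size 142×400×132 mm and wall thickness 17 mm (the base is also 17 mm thick). The base covers the whole footprint; the four walls stand on the base, with the y-facing walls full-width and the x-facing walls fitting between their inner faces.

The open box has a circular hole of radius 26 mm through its front wall, centred at (x = 72, z = 54).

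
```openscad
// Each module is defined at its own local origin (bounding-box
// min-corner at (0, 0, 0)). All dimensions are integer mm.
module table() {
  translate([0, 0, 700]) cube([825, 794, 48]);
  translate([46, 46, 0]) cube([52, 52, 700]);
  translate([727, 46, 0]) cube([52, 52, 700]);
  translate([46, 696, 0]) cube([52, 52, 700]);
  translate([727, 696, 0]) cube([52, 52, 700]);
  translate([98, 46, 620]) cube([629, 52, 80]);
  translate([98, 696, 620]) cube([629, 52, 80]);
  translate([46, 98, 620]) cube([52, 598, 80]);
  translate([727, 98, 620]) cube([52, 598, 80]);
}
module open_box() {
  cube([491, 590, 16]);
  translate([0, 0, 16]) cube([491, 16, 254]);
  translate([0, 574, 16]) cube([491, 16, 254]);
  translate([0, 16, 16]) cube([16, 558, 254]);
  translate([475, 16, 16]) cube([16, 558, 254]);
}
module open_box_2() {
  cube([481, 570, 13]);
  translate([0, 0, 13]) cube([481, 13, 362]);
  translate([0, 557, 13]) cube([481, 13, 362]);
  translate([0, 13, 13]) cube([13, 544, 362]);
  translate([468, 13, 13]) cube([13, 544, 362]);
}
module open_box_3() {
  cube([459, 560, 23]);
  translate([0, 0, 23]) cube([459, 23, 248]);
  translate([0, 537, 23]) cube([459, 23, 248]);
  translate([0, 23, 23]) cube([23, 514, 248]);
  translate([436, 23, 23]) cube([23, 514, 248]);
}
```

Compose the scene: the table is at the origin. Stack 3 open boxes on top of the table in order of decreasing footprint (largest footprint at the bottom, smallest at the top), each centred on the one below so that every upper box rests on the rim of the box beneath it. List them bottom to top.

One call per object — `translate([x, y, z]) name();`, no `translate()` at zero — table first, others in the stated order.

table();
translate([167, 102, 748]) open_box();
translate([172, 112, 1018]) open_box_2();
translate([183, 117, 1393]) open_box_3();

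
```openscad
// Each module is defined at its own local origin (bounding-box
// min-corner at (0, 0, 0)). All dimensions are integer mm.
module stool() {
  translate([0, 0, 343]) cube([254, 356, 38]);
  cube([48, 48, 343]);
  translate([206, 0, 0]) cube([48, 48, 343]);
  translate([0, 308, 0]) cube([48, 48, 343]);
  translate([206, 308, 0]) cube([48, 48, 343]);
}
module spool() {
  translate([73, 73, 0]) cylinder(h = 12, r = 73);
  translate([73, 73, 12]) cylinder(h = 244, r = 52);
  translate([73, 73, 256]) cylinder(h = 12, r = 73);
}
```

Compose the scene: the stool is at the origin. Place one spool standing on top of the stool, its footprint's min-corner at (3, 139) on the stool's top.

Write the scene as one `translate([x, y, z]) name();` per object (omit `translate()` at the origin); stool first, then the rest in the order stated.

stool();
translate([3, 139, 381]) spool();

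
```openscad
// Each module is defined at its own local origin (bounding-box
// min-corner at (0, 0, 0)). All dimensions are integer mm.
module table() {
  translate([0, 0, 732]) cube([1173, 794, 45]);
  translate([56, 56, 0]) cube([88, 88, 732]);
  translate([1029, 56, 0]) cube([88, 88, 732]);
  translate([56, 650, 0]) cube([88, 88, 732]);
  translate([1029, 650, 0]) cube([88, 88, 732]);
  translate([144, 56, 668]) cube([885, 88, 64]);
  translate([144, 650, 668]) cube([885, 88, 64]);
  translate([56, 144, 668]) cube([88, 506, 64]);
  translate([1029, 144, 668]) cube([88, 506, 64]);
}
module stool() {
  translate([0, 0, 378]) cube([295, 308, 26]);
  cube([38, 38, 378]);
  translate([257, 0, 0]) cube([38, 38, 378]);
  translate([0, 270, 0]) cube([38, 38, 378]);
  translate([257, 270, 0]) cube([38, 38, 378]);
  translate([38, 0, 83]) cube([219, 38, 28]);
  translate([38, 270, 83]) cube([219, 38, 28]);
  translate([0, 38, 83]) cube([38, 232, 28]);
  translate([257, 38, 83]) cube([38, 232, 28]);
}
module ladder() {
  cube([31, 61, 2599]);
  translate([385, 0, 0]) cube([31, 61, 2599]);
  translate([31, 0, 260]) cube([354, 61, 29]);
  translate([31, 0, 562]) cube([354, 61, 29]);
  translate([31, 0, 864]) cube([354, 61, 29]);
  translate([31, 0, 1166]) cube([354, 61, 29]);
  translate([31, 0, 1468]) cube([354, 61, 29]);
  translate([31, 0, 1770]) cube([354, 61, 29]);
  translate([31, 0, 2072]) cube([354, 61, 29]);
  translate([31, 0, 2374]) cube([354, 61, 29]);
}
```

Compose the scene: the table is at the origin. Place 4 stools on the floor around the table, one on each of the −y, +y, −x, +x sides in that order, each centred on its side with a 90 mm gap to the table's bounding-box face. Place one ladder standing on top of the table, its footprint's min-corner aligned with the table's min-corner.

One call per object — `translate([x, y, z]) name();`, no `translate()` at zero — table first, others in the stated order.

table();
translate([439, -398, 0]) stool();
translate([439, 884, 0]) stool();
translate([-385, 243, 0]) stool();
translate([1263, 243, 0]) stool();
translate([0, 0, 777]) ladder();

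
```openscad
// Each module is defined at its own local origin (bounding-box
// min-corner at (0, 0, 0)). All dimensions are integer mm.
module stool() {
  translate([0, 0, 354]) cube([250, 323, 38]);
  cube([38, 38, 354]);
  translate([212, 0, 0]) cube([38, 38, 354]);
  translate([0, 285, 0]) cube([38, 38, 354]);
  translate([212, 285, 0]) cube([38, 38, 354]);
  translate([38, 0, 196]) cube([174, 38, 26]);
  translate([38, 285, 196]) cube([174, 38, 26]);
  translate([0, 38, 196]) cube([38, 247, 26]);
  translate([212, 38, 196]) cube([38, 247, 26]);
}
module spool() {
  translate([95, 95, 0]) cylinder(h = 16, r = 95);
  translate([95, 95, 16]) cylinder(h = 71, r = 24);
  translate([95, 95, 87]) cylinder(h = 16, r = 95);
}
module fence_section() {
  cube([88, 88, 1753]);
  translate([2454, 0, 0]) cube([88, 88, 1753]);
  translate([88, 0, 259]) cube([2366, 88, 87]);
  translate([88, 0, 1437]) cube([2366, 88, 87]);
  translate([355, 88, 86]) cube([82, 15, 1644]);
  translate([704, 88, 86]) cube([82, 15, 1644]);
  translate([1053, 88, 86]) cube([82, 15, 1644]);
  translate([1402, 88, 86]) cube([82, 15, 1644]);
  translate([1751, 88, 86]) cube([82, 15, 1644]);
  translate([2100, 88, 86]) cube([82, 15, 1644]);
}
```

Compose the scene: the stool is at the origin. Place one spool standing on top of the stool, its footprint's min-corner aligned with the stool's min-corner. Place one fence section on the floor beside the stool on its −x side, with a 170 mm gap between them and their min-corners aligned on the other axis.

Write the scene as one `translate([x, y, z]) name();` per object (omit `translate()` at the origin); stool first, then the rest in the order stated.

stool();
translate([0, 0, 392]) spool();
translate([-2712, 0, 0]) fence_section();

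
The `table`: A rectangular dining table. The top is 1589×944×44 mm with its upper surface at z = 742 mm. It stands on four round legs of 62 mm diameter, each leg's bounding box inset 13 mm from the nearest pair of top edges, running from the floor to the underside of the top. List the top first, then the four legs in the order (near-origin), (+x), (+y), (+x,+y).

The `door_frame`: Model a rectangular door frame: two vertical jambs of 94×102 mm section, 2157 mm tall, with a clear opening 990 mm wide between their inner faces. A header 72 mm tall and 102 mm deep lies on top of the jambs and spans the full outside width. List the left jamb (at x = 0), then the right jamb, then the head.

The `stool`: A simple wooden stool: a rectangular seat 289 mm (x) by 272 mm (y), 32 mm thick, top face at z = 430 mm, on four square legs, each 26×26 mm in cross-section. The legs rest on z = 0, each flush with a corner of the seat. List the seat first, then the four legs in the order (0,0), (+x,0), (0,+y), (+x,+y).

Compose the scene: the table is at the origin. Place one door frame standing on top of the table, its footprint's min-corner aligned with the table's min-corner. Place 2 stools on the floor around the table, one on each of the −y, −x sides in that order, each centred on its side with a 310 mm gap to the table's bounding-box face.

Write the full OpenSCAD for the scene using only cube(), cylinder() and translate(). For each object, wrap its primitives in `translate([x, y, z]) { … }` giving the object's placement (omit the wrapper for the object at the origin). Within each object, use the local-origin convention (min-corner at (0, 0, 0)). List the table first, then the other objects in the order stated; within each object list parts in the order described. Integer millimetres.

translate([0, 0, 698]) cube([1589, 944, 44]);
translate([44, 44, 0]) cylinder(h = 698, r = 31);
translate([1545, 44, 0]) cylinder(h = 698, r = 31);
translate([44, 900, 0]) cylinder(h = 698, r = 31);
translate([1545, 900, 0]) cylinder(h = 698, r = 31);
translate([0, 0, 742]) {
  cube([94, 102, 2157]);
  translate([1084, 0, 0]) cube([94, 102, 2157]);
  translate([0, 0, 2157]) cube([1178, 102, 72]);
}
translate([650, -582, 0]) {
  translate([0, 0, 398]) cube([289, 272, 32]);
  cube([26, 26, 398]);
  translate([263, 0, 0]) cube([26, 26, 398]);
  translate([0, 246, 0]) cube([26, 26, 398]);
  translate([263, 246, 0]) cube([26, 26, 398]);
}
translate([-599, 336, 0]) {
  translate([0, 0, 398]) cube([289, 272, 32]);
  cube([26, 26, 398]);
  translate([263, 0, 0]) cube([26, 26, 398]);
  translate([0, 246, 0]) cube([26, 26, 398]);
  translate([263, 246, 0]) cube([26, 26, 398]);
}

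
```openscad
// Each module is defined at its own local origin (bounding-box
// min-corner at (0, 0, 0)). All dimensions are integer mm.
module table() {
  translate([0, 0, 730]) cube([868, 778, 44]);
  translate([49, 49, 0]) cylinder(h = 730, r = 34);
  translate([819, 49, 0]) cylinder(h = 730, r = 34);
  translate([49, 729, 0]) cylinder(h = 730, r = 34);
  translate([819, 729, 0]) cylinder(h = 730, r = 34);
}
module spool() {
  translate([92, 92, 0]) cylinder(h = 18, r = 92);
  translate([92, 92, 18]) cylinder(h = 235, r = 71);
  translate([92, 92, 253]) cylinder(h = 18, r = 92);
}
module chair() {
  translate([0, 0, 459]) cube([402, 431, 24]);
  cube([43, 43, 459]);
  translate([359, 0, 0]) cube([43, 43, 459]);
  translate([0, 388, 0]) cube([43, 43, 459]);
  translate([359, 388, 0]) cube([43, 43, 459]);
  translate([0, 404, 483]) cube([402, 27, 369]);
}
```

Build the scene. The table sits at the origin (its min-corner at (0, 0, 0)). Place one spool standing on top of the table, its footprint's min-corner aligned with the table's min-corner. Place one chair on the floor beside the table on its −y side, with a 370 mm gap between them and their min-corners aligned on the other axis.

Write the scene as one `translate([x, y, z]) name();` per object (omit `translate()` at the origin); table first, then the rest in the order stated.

table();
translate([0, 0, 774]) spool();
translate([0, -801, 0]) chair();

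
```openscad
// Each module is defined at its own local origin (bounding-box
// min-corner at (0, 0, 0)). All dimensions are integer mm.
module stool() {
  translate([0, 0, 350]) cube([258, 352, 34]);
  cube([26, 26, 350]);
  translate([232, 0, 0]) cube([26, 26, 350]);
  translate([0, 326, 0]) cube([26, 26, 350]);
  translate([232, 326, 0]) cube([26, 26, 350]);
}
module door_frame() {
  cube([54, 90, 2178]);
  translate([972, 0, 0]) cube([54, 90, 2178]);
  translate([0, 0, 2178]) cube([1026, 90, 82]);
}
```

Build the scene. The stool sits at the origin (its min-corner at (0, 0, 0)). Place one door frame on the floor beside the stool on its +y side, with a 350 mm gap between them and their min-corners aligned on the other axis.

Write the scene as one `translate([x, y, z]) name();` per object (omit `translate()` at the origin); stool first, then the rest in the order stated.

stool();
translate([0, 702, 0]) door_frame();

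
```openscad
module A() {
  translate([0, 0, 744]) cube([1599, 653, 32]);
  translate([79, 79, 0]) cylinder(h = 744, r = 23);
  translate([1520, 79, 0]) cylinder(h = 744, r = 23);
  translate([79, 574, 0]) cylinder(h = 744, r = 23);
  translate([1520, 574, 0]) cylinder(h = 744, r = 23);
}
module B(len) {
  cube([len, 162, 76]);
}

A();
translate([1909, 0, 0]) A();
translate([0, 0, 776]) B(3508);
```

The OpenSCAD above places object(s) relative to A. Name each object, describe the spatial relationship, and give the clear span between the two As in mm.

Second table starts at x = 1909; first ends at x = 1599; clear span = 1909 − 1599 = 310 mm.

A is a table. B is a beam. A beam spans the tops of two tables. The clear span between the two tables is 310 mm.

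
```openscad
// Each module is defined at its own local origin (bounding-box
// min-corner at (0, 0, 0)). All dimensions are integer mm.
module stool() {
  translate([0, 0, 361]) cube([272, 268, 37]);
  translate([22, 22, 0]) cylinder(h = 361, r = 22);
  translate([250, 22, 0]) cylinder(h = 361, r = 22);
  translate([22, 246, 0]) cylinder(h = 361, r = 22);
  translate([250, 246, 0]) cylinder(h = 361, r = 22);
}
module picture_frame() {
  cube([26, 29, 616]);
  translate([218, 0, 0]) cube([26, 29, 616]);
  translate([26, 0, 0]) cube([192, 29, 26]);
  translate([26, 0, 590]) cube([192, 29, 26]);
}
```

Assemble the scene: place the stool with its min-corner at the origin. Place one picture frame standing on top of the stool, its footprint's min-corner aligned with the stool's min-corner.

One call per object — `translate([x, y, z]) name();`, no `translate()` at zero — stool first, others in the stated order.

stool();
translate([0, 0, 398]) picture_frame();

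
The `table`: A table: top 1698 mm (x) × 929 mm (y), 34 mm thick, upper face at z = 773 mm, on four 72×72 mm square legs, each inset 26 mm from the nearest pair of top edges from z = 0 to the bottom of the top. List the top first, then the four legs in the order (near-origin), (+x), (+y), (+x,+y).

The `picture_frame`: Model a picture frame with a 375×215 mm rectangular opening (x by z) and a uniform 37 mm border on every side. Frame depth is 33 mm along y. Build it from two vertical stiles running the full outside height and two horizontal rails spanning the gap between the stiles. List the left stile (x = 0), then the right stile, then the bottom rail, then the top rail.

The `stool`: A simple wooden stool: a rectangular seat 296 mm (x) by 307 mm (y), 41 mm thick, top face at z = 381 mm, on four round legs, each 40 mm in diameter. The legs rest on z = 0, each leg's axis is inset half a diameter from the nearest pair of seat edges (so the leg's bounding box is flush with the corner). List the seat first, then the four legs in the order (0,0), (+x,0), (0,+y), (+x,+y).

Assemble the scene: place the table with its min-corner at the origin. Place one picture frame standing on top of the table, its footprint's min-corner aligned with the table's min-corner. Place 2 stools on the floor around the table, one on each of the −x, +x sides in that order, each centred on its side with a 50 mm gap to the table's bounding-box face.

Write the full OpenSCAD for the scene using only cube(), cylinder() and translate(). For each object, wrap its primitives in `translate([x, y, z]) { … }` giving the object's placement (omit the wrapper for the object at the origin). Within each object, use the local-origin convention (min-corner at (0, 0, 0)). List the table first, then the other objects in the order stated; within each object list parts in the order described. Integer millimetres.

translate([0, 0, 739]) cube([1698, 929, 34]);
translate([26, 26, 0]) cube([72, 72, 739]);
translate([1600, 26, 0]) cube([72, 72, 739]);
translate([26, 831, 0]) cube([72, 72, 739]);
translate([1600, 831, 0]) cube([72, 72, 739]);
translate([0, 0, 773]) {
  cube([37, 33, 289]);
  translate([412, 0, 0]) cube([37, 33, 289]);
  translate([37, 0, 0]) cube([375, 33, 37]);
  translate([37, 0, 252]) cube([375, 33, 37]);
}
translate([-346, 311, 0]) {
  translate([0, 0, 340]) cube([296, 307, 41]);
  translate([20, 20, 0]) cylinder(h = 340, r = 20);
  translate([276, 20, 0]) cylinder(h = 340, r = 20);
  translate([20, 287, 0]) cylinder(h = 340, r = 20);
  translate([276, 287, 0]) cylinder(h = 340, r = 20);
}
translate([1748, 311, 0]) {
  translate([0, 0, 340]) cube([296, 307, 41]);
  translate([20, 20, 0]) cylinder(h = 340, r = 20);
  translate([276, 20, 0]) cylinder(h = 340, r = 20);
  translate([20, 287, 0]) cylinder(h = 340, r = 20);
  translate([276, 287, 0]) cylinder(h = 340, r = 20);
}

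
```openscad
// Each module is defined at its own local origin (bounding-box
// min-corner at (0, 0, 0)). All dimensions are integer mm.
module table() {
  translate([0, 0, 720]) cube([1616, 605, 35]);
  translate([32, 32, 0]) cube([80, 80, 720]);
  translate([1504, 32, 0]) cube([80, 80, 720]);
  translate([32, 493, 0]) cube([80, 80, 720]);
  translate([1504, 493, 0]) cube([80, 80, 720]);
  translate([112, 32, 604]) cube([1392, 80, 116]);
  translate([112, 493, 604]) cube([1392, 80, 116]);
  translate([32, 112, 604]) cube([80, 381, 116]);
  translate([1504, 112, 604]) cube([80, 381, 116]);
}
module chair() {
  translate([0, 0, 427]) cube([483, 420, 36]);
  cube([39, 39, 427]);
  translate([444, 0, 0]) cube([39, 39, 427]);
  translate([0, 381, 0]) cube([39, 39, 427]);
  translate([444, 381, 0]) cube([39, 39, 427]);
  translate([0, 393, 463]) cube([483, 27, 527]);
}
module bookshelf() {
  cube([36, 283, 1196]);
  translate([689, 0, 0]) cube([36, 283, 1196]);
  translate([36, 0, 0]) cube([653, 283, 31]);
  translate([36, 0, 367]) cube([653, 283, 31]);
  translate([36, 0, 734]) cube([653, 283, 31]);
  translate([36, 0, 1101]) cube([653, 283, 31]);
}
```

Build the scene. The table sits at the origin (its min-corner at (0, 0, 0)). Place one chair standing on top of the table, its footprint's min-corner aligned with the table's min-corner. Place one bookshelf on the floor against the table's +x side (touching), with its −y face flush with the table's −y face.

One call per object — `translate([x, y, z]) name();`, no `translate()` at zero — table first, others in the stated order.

table();
translate([0, 0, 755]) chair();
translate([1616, 0, 0]) bookshelf();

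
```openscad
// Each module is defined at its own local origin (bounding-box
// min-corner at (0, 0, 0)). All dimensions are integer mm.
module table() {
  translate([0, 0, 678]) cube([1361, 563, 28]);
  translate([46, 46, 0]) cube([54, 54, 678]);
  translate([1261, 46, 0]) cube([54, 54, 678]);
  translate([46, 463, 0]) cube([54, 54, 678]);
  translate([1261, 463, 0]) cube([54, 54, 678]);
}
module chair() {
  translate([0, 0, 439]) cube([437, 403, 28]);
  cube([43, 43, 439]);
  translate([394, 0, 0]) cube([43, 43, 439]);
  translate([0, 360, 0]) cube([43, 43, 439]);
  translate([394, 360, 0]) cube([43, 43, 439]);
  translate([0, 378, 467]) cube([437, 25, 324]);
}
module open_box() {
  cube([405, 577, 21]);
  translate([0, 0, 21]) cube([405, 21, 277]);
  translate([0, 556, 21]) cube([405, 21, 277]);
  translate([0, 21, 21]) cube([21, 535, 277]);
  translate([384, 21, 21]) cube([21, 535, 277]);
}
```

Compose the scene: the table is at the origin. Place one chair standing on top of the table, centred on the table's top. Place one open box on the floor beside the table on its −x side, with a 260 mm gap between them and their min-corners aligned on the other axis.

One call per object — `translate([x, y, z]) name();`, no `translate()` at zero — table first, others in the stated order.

table();
translate([462, 80, 706]) chair();
translate([-665, 0, 0]) open_box();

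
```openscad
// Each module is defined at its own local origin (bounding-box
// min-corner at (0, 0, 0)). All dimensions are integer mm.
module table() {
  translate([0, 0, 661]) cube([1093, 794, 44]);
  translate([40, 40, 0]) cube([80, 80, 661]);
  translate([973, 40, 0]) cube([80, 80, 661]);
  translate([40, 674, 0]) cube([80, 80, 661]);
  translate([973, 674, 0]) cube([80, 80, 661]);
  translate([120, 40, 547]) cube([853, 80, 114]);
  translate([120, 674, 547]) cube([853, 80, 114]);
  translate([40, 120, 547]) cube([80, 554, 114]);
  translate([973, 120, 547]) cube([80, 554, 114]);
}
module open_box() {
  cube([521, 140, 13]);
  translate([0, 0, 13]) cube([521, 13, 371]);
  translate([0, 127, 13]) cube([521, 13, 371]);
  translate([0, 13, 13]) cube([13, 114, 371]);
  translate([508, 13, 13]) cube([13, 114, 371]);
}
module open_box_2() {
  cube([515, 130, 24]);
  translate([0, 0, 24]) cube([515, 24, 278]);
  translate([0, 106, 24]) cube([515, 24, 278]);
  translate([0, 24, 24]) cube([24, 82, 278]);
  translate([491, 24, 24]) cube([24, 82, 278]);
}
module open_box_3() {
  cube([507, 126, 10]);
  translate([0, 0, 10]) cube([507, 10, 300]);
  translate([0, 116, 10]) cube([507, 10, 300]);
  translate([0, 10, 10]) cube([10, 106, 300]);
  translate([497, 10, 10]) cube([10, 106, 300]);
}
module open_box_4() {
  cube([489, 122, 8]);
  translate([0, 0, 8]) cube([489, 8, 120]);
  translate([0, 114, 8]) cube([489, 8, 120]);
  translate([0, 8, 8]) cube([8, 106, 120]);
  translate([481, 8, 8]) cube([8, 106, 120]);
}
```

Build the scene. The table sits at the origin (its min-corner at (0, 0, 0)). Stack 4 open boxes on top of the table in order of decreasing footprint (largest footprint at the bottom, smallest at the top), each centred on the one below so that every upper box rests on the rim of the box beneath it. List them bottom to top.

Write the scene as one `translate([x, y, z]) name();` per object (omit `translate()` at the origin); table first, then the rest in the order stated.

table();
translate([286, 327, 705]) open_box();
translate([289, 332, 1089]) open_box_2();
translate([293, 334, 1391]) open_box_3();
translate([302, 336, 1701]) open_box_4();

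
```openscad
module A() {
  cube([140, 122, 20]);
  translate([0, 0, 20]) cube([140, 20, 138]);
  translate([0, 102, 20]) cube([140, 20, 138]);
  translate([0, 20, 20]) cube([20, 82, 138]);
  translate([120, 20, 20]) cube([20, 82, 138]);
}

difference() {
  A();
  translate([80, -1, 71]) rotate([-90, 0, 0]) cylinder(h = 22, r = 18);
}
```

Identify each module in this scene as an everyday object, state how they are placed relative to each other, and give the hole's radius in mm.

The subtracted cylinder has r = 18 mm.

A is an open box. The open box has a circular hole through its front wall. The hole's radius is 18 mm.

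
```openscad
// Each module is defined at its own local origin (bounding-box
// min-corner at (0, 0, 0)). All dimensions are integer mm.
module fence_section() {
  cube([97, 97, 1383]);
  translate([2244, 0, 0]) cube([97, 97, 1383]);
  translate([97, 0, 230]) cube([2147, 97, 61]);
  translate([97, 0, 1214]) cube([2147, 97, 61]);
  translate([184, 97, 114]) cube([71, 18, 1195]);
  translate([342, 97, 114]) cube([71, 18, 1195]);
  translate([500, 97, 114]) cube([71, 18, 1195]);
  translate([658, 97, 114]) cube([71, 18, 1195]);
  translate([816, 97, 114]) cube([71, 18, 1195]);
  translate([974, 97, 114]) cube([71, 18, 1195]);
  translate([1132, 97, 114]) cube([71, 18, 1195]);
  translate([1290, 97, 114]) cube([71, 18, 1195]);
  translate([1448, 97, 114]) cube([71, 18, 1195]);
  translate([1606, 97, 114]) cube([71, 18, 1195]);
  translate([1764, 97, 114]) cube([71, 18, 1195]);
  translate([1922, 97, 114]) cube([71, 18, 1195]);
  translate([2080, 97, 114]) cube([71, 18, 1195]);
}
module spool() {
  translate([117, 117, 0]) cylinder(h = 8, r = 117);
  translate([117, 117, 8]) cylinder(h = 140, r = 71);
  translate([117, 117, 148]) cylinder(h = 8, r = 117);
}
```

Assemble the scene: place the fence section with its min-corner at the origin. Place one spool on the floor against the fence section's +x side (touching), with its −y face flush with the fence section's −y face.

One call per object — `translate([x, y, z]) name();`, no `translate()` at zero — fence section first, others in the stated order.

fence_section();
translate([2341, 0, 0]) spool();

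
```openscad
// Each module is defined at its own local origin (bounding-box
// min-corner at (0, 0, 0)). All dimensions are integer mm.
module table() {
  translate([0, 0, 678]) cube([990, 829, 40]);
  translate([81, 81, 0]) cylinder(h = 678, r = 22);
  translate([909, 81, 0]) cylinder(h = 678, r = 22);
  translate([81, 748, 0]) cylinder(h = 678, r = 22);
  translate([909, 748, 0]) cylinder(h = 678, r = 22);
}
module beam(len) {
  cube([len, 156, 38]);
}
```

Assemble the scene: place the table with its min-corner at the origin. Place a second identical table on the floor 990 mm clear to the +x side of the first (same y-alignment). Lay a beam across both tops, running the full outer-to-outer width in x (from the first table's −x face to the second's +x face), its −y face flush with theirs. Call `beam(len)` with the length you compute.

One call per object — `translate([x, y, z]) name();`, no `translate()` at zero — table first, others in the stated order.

table();
translate([1980, 0, 0]) table();
translate([0, 0, 718]) beam(2970);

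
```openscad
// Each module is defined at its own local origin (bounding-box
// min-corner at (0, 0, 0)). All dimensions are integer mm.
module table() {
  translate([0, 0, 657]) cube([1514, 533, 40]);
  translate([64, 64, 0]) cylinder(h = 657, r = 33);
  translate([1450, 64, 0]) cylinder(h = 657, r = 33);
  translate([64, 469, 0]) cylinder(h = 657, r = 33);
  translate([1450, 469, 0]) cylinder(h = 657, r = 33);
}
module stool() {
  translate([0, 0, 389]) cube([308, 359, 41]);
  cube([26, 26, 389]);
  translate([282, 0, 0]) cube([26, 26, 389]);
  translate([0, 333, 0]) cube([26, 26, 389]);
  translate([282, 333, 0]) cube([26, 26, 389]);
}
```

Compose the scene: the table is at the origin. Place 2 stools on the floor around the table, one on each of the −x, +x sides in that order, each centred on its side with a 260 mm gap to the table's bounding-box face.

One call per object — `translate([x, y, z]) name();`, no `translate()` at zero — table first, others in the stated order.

table();
translate([-568, 87, 0]) stool();
translate([1774, 87, 0]) stool();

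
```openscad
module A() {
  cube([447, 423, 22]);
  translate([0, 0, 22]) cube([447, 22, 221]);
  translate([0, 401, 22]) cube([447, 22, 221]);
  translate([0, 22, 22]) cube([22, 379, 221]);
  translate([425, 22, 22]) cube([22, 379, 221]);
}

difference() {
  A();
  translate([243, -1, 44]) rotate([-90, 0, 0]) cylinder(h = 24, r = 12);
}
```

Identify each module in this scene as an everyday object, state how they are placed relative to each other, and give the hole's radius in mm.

A is an open box. The open box has a circular hole through its front wall. The hole's radius is 12 mm.

The subtracted cylinder has r = 12 mm.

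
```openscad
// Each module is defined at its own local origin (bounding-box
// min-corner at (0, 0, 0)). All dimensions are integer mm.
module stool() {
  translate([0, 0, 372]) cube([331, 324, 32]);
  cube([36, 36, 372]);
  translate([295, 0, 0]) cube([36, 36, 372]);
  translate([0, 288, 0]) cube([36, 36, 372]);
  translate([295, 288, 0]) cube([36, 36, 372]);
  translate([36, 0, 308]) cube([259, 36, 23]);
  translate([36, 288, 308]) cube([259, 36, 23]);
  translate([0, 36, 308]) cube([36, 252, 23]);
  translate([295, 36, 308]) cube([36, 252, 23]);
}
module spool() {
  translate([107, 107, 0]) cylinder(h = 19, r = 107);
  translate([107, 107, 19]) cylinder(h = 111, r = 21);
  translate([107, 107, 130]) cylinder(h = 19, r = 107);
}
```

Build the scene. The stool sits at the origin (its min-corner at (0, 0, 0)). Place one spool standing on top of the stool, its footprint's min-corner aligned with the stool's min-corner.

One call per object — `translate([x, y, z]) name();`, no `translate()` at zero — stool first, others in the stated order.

stool();
translate([0, 0, 404]) spool();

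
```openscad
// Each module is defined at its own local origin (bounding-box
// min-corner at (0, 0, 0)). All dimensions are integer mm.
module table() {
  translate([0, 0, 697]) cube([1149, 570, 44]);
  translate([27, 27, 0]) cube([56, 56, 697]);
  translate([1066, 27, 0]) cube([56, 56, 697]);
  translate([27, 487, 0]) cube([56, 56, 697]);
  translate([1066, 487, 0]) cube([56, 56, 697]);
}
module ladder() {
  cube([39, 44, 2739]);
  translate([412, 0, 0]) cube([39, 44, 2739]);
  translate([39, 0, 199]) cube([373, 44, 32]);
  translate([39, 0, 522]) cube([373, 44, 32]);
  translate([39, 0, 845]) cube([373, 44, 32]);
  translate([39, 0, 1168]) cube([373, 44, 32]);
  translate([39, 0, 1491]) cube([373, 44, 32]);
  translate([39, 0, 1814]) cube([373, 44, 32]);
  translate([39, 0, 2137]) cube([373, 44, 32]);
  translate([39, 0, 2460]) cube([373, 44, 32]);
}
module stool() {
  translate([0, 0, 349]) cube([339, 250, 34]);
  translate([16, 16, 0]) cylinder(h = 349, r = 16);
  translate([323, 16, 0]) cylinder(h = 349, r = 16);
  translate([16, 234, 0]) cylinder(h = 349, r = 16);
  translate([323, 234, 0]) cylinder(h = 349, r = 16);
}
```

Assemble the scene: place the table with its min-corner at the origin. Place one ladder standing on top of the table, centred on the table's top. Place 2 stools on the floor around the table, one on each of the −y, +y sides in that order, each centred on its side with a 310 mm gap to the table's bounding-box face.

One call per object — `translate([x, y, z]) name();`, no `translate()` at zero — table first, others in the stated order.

table();
translate([349, 263, 741]) ladder();
translate([405, -560, 0]) stool();
translate([405, 880, 0]) stool();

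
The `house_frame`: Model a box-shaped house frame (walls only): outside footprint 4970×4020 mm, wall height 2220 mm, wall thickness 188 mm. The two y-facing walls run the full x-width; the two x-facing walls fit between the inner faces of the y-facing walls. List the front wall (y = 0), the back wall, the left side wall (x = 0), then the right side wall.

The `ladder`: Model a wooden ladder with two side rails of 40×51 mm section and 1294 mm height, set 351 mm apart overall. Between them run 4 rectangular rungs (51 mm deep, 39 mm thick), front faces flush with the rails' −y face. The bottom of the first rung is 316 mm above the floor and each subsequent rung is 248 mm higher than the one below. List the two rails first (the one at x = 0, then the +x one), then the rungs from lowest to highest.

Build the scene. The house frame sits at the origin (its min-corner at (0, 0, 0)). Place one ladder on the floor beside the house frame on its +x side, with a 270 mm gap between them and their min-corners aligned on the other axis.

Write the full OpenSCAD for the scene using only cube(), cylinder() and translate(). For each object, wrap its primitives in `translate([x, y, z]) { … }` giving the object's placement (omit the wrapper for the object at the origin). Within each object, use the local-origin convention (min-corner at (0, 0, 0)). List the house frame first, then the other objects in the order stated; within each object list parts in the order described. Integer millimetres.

cube([4970, 188, 2220]);
translate([0, 3832, 0]) cube([4970, 188, 2220]);
translate([0, 188, 0]) cube([188, 3644, 2220]);
translate([4782, 188, 0]) cube([188, 3644, 2220]);
translate([5240, 0, 0]) {
  cube([40, 51, 1294]);
  translate([311, 0, 0]) cube([40, 51, 1294]);
  translate([40, 0, 316]) cube([271, 51, 39]);
  translate([40, 0, 564]) cube([271, 51, 39]);
  translate([40, 0, 812]) cube([271, 51, 39]);
  translate([40, 0, 1060]) cube([271, 51, 39]);
}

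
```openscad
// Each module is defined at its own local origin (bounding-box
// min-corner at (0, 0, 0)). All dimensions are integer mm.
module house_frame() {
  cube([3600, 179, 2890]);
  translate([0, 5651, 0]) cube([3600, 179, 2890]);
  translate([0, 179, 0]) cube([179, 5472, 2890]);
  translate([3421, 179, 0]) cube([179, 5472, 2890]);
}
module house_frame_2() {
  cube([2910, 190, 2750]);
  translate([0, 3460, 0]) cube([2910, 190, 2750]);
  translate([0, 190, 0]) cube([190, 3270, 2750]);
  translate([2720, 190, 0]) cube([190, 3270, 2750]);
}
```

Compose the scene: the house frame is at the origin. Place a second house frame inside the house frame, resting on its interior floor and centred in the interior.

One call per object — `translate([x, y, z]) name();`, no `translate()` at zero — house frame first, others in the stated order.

house_frame();
translate([345, 1090, 0]) house_frame_2();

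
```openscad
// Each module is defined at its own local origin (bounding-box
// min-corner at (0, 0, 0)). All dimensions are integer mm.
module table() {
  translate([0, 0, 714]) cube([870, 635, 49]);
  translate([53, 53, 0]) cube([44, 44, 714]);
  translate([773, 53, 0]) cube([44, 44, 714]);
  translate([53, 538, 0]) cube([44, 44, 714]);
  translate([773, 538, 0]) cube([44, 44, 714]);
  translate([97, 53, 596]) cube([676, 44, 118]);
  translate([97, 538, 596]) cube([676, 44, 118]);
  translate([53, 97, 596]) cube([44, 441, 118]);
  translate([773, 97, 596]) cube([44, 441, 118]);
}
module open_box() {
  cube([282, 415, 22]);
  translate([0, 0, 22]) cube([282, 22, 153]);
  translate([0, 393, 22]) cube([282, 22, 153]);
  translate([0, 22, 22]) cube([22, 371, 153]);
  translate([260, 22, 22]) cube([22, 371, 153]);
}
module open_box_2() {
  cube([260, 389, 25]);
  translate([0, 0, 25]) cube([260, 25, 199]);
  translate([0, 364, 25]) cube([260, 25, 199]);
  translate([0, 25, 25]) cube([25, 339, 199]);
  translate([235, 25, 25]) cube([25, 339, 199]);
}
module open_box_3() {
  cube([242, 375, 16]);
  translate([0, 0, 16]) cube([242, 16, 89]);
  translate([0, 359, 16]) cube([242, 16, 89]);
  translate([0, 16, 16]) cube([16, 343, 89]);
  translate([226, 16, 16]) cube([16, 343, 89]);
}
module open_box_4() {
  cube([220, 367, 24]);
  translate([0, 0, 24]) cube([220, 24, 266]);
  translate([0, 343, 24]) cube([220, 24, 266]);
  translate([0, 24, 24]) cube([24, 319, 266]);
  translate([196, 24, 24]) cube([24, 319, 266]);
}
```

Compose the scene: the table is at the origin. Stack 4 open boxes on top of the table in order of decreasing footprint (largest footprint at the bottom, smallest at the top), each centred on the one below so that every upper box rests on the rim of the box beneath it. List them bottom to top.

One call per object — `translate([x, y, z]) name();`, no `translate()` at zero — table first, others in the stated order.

table();
translate([294, 110, 763]) open_box();
translate([305, 123, 938]) open_box_2();
translate([314, 130, 1162]) open_box_3();
translate([325, 134, 1267]) open_box_4();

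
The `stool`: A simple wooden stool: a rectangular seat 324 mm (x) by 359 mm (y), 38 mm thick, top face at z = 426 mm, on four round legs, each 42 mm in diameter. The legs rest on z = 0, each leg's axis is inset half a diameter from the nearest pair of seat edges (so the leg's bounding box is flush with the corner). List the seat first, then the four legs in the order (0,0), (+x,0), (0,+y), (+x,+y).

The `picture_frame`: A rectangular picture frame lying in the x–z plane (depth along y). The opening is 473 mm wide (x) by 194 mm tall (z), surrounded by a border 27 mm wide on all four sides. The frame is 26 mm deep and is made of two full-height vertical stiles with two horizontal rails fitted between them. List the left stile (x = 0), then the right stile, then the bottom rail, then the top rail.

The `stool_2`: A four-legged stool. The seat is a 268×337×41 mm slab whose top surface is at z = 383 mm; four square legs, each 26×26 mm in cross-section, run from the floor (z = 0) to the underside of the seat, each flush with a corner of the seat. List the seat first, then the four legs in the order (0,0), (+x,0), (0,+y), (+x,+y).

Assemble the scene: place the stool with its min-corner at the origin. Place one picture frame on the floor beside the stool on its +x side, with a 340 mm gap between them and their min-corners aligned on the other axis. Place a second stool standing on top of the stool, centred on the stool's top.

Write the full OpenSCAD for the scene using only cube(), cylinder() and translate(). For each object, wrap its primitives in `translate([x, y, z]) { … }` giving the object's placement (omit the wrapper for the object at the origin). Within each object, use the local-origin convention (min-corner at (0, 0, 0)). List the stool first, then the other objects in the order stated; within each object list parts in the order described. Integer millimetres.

translate([0, 0, 388]) cube([324, 359, 38]);
translate([21, 21, 0]) cylinder(h = 388, r = 21);
translate([303, 21, 0]) cylinder(h = 388, r = 21);
translate([21, 338, 0]) cylinder(h = 388, r = 21);
translate([303, 338, 0]) cylinder(h = 388, r = 21);
translate([664, 0, 0]) {
  cube([27, 26, 248]);
  translate([500, 0, 0]) cube([27, 26, 248]);
  translate([27, 0, 0]) cube([473, 26, 27]);
  translate([27, 0, 221]) cube([473, 26, 27]);
}
translate([28, 11, 426]) {
  translate([0, 0, 342]) cube([268, 337, 41]);
  cube([26, 26, 342]);
  translate([242, 0, 0]) cube([26, 26, 342]);
  translate([0, 311, 0]) cube([26, 26, 342]);
  translate([242, 311, 0]) cube([26, 26, 342]);
}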